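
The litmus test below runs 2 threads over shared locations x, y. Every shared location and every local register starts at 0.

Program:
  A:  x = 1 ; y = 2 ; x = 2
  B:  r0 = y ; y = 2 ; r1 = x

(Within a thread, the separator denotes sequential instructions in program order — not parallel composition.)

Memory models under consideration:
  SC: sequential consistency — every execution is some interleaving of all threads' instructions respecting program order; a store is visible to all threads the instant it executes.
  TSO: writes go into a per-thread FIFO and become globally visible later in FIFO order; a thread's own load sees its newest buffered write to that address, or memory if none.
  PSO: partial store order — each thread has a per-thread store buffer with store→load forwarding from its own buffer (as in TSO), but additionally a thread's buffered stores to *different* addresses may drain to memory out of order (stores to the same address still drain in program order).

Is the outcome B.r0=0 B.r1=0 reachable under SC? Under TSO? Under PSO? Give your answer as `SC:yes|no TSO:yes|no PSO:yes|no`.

SC:yes TSO:yes PSO:yes

outcome vector order: (B.r0,B.r1)
SC: 5 outcomes — {<0 0>, <0 1>, <0 2>, <2 1>, <2 2>}
TSO: 5 outcomes — {<0 0>, <0 1>, <0 2>, <2 1>, <2 2>}
PSO: 6 outcomes — {<0 0>, <0 1>, <0 2>, <2 0>, <2 1>, <2 2>}
target <0 0> ∈ {SC,TSO,PSO}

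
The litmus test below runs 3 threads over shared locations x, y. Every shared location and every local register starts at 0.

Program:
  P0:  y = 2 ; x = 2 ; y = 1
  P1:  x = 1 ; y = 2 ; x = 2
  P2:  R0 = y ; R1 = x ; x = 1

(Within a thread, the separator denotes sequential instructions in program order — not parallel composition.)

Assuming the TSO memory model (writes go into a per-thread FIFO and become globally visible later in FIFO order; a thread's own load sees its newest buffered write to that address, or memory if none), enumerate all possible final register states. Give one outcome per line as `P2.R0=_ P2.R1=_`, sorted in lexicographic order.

outcome vector order: (P2.R0,P2.R1)
|TSO outcomes| = 8

P2.R0=0 P2.R1=0
P2.R0=0 P2.R1=1
P2.R0=0 P2.R1=2
P2.R0=1 P2.R1=1
P2.R0=1 P2.R1=2
P2.R0=2 P2.R1=0
P2.R0=2 P2.R1=1
P2.R0=2 P2.R1=2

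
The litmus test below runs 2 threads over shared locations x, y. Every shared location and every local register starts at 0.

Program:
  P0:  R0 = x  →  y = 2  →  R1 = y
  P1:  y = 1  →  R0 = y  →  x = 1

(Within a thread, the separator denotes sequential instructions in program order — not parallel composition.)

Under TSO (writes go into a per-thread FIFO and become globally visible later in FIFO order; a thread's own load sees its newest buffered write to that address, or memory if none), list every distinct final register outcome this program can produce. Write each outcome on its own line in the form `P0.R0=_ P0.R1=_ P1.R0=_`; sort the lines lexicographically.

outcome vector order: (P0.R0,P0.R1,P1.R0)
|TSO outcomes| = 4

P0.R0=0 P0.R1=1 P1.R0=1
P0.R0=0 P0.R1=2 P1.R0=1
P0.R0=0 P0.R1=2 P1.R0=2
P0.R0=1 P0.R1=2 P1.R0=1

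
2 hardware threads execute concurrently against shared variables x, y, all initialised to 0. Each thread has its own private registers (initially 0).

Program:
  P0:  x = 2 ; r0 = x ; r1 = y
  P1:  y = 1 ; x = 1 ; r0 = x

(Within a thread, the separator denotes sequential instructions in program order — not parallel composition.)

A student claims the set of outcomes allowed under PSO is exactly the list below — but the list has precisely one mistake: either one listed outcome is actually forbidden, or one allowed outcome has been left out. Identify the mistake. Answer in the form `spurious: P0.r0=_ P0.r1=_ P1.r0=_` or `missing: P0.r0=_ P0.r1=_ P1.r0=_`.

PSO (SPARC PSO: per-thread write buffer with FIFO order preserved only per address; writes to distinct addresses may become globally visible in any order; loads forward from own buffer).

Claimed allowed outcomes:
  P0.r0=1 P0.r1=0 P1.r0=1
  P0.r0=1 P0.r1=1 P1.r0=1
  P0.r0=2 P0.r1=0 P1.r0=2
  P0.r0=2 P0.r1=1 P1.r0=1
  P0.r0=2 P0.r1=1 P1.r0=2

outcome vector order: (P0.r0,P0.r1,P1.r0)
under PSO → <1 0 1>, <1 1 1>, <2 0 1>, <2 0 2>, <2 1 1>, <2 1 2>
PSO∖claimed = {<2 0 1>}

missing: P0.r0=2 P0.r1=0 P1.r0=1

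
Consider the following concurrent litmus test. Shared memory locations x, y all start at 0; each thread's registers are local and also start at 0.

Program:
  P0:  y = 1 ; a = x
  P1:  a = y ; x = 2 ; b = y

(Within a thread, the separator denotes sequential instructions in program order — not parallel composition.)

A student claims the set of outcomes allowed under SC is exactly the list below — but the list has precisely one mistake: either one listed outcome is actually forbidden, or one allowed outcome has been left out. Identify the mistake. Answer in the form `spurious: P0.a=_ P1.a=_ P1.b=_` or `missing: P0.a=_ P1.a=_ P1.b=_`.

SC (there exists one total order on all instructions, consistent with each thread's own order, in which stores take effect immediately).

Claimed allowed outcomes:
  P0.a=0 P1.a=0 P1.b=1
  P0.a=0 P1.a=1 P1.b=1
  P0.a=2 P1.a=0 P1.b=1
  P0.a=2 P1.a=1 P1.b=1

outcome vector order: (P0.a,P1.a,P1.b)
under SC → (0,0,1), (0,1,1), (2,0,0), (2,0,1), (2,1,1)
SC∖claimed = {(2,0,0)}

missing: P0.a=2 P1.a=0 P1.b=0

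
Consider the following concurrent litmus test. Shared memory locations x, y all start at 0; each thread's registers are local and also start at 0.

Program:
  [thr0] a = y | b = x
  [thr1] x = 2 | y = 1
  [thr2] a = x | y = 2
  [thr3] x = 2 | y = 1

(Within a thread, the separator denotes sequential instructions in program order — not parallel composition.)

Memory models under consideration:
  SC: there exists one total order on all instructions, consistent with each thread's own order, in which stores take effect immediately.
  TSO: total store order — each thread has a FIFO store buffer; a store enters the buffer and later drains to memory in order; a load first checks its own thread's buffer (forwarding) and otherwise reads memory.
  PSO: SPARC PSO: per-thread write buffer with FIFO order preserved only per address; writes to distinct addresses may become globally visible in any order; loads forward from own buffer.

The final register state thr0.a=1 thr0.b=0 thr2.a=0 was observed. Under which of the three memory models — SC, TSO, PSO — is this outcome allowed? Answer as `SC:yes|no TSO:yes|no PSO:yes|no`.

outcome vector order: (thr0.a,thr0.b,thr2.a)
SC (9): 0/0/0 0/0/2 0/2/0 0/2/2 1/2/0 1/2/2 2/0/0 2/2/0 2/2/2
TSO (9): 0/0/0 0/0/2 0/2/0 0/2/2 1/2/0 1/2/2 2/0/0 2/2/0 2/2/2
PSO (11): 0/0/0 0/0/2 0/2/0 0/2/2 1/0/0 1/0/2 1/2/0 1/2/2 2/0/0 2/2/0 2/2/2
target 1/0/0 ∈ {PSO}

SC:no TSO:no PSO:yes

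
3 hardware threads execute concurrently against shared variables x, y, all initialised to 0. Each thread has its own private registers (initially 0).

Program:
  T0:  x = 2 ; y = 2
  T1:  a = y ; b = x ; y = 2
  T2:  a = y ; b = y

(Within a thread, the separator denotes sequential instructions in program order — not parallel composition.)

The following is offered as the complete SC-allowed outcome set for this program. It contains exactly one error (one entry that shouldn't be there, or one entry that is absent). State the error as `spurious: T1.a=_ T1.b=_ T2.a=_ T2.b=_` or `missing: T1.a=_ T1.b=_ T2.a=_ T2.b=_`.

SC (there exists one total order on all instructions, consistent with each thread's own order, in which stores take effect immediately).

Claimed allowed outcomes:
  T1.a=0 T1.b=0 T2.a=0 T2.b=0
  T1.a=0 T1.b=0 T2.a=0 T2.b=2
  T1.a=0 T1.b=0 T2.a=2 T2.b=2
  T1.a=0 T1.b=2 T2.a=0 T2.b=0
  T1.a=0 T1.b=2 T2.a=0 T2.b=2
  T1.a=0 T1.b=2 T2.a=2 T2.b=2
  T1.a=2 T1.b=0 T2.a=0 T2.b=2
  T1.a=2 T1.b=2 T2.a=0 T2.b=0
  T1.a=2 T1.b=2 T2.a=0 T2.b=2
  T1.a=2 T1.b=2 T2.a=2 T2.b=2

spurious: T1.a=2 T1.b=0 T2.a=0 T2.b=2

outcome vector order: (T1.a,T1.b,T2.a,T2.b)
under SC → <0 0 0 0>, <0 0 0 2>, <0 0 2 2>, <0 2 0 0>, <0 2 0 2>, <0 2 2 2>, <2 2 0 0>, <2 2 0 2>, <2 2 2 2>
claimed∖SC = {<2 0 0 2>}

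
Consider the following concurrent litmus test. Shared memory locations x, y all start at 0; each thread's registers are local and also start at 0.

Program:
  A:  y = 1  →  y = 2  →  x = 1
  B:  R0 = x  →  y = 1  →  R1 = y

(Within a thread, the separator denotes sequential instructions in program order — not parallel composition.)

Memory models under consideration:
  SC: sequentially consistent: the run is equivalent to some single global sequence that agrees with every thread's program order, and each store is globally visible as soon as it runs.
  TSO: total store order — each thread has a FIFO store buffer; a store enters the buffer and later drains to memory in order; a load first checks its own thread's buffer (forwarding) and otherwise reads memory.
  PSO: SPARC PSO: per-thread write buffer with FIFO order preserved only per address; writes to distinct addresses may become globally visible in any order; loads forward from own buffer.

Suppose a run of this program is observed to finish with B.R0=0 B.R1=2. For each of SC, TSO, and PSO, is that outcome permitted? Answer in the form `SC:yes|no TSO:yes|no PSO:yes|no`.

outcome vector order: (B.R0,B.R1)
[SC] allowed = {<0 1>; <0 2>; <1 1>}
[TSO] allowed = {<0 1>; <0 2>; <1 1>}
[PSO] allowed = {<0 1>; <0 2>; <1 1>; <1 2>}
target <0 2> ∈ {SC,TSO,PSO}

SC:yes TSO:yes PSO:yes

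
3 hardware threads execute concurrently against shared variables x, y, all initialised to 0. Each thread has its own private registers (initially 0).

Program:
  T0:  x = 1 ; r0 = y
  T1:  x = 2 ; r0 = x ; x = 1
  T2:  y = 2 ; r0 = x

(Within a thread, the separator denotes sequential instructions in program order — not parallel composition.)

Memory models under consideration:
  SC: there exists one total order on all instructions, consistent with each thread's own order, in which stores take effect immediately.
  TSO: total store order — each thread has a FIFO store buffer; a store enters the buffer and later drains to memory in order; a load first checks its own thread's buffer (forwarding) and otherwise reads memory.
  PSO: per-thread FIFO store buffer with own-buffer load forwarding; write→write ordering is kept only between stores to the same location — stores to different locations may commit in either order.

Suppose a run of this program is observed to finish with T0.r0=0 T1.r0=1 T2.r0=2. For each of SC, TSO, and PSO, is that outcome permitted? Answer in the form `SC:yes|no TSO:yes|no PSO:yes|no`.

outcome vector order: (T0.r0,T1.r0,T2.r0)
SC (9): 0/1/1; 0/2/1; 0/2/2; 2/1/0; 2/1/1; 2/1/2; 2/2/0; 2/2/1; 2/2/2
TSO (12): 0/1/0; 0/1/1; 0/1/2; 0/2/0; 0/2/1; 0/2/2; 2/1/0; 2/1/1; 2/1/2; 2/2/0; 2/2/1; 2/2/2
PSO (12): 0/1/0; 0/1/1; 0/1/2; 0/2/0; 0/2/1; 0/2/2; 2/1/0; 2/1/1; 2/1/2; 2/2/0; 2/2/1; 2/2/2
target 0/1/2 ∈ {TSO,PSO}

SC:no TSO:yes PSO:yes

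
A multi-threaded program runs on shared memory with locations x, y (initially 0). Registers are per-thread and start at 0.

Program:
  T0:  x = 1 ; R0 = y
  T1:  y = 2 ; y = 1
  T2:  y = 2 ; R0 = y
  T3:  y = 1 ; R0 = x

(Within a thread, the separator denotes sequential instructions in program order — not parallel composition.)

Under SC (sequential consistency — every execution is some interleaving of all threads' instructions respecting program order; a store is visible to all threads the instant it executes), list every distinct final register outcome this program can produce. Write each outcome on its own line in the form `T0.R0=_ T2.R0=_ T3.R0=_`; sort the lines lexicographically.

T0.R0=0 T2.R0=1 T3.R0=1
T0.R0=0 T2.R0=2 T3.R0=1
T0.R0=1 T2.R0=1 T3.R0=0
T0.R0=1 T2.R0=1 T3.R0=1
T0.R0=1 T2.R0=2 T3.R0=0
T0.R0=1 T2.R0=2 T3.R0=1
T0.R0=2 T2.R0=1 T3.R0=0
T0.R0=2 T2.R0=1 T3.R0=1
T0.R0=2 T2.R0=2 T3.R0=0
T0.R0=2 T2.R0=2 T3.R0=1

outcome vector order: (T0.R0,T2.R0,T3.R0)
|SC outcomes| = 10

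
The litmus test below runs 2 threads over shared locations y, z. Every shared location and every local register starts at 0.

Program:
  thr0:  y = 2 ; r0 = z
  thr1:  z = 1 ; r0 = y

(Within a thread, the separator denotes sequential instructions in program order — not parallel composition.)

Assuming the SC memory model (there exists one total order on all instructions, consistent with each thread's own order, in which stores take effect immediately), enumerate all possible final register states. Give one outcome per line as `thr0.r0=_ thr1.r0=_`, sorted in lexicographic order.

outcome vector order: (thr0.r0,thr1.r0)
|SC outcomes| = 3

thr0.r0=0 thr1.r0=2
thr0.r0=1 thr1.r0=0
thr0.r0=1 thr1.r0=2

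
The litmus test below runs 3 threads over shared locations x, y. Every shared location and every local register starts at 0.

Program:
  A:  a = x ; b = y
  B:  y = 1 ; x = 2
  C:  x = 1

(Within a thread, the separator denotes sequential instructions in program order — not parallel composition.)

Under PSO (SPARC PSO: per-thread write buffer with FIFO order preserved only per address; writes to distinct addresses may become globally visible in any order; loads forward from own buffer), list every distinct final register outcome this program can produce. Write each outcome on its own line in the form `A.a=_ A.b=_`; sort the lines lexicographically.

outcome vector order: (A.a,A.b)
|PSO outcomes| = 6

A.a=0 A.b=0
A.a=0 A.b=1
A.a=1 A.b=0
A.a=1 A.b=1
A.a=2 A.b=0
A.a=2 A.b=1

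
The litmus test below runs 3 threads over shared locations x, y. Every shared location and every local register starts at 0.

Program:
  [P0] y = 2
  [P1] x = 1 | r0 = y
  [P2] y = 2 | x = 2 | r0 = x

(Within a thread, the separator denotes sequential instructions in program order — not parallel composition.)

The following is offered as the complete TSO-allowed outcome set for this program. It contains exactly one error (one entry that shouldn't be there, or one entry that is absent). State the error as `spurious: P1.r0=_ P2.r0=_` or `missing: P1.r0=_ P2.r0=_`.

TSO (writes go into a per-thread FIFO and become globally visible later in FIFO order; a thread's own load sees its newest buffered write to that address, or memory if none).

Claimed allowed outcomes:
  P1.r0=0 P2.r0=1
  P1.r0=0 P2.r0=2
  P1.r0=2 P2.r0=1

outcome vector order: (P1.r0,P2.r0)
[TSO] allowed = {0/1, 0/2, 2/1, 2/2}
TSO∖claimed = {2/2}

missing: P1.r0=2 P2.r0=2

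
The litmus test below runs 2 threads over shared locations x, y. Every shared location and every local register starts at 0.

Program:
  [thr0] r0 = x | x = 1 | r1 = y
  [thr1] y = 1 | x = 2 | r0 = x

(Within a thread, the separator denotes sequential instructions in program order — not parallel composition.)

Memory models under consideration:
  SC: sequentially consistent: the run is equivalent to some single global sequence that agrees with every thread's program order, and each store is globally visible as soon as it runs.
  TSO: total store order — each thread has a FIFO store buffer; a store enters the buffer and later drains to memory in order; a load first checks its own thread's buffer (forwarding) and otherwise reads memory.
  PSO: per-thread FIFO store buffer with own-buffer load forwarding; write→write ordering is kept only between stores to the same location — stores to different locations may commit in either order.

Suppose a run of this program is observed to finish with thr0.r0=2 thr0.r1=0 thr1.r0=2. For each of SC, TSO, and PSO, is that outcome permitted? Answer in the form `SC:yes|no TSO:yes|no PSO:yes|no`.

outcome vector order: (thr0.r0,thr0.r1,thr1.r0)
SC: 5 outcomes — {002, 011, 012, 211, 212}
TSO: 6 outcomes — {001, 002, 011, 012, 211, 212}
PSO: 8 outcomes — {001, 002, 011, 012, 201, 202, 211, 212}
target 202 ∈ {PSO}

SC:no TSO:no PSO:yes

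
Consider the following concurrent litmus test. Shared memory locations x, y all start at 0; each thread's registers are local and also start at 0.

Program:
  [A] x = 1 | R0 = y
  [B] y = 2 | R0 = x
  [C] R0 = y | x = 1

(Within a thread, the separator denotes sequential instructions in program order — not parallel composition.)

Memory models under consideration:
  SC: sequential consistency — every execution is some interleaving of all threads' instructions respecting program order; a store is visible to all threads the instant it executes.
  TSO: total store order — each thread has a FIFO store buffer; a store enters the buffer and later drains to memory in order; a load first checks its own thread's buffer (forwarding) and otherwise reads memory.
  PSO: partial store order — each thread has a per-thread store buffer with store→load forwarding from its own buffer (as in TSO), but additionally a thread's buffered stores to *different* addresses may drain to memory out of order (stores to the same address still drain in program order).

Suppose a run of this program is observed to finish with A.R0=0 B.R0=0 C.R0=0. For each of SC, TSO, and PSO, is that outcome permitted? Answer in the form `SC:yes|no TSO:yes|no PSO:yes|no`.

outcome vector order: (A.R0,B.R0,C.R0)
under SC → 010 012 200 202 210 212
under TSO → 000 002 010 012 200 202 210 212
under PSO → 000 002 010 012 200 202 210 212
target 000 ∈ {TSO,PSO}

SC:no TSO:yes PSO:yes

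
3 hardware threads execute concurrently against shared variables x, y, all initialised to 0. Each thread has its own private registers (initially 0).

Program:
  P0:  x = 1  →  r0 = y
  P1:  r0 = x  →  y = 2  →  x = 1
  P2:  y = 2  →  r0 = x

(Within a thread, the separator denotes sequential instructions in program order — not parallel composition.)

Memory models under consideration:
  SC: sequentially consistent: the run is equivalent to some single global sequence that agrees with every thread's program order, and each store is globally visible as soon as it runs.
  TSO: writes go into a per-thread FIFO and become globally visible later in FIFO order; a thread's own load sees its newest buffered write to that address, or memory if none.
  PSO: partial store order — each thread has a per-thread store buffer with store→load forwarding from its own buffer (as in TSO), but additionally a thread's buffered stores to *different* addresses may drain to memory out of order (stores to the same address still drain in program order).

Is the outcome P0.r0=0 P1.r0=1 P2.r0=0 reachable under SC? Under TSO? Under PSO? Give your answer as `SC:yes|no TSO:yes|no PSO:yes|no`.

SC:no TSO:yes PSO:yes

outcome vector order: (P0.r0,P1.r0,P2.r0)
[SC] allowed = {0/0/1, 0/1/1, 2/0/0, 2/0/1, 2/1/0, 2/1/1}
[TSO] allowed = {0/0/0, 0/0/1, 0/1/0, 0/1/1, 2/0/0, 2/0/1, 2/1/0, 2/1/1}
[PSO] allowed = {0/0/0, 0/0/1, 0/1/0, 0/1/1, 2/0/0, 2/0/1, 2/1/0, 2/1/1}
target 0/1/0 ∈ {TSO,PSO}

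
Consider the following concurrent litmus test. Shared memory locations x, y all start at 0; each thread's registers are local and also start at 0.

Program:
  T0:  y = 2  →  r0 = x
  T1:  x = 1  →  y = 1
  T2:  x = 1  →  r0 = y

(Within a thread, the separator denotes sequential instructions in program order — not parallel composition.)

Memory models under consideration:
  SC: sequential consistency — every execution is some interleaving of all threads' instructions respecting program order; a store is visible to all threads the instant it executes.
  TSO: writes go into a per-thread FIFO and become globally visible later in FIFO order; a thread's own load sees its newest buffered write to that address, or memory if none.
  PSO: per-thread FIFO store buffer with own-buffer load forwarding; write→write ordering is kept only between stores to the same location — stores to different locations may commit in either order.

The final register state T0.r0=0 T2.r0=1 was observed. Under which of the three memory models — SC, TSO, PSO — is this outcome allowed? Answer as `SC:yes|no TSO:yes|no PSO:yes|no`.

outcome vector order: (T0.r0,T2.r0)
[SC] allowed = {01; 02; 10; 11; 12}
[TSO] allowed = {00; 01; 02; 10; 11; 12}
[PSO] allowed = {00; 01; 02; 10; 11; 12}
target 01 ∈ {SC,TSO,PSO}

SC:yes TSO:yes PSO:yes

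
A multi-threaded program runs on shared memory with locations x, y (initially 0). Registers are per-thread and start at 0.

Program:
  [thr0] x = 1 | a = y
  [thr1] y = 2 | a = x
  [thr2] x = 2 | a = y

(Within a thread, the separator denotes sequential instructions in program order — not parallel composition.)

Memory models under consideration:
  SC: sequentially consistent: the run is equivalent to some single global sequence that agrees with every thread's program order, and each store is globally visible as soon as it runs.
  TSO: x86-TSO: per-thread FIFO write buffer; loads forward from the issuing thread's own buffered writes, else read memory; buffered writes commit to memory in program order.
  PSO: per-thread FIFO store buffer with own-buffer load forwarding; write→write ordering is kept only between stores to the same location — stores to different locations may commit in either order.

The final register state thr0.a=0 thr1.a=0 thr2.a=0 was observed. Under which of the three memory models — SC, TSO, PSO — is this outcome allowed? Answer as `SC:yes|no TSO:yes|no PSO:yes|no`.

SC:no TSO:yes PSO:yes

outcome vector order: (thr0.a,thr1.a,thr2.a)
under SC → <0 1 0> <0 1 2> <0 2 0> <0 2 2> <2 0 2> <2 1 0> <2 1 2> <2 2 0> <2 2 2>
under TSO → <0 0 0> <0 0 2> <0 1 0> <0 1 2> <0 2 0> <0 2 2> <2 0 0> <2 0 2> <2 1 0> <2 1 2> <2 2 0> <2 2 2>
under PSO → <0 0 0> <0 0 2> <0 1 0> <0 1 2> <0 2 0> <0 2 2> <2 0 0> <2 0 2> <2 1 0> <2 1 2> <2 2 0> <2 2 2>
target <0 0 0> ∈ {TSO,PSO}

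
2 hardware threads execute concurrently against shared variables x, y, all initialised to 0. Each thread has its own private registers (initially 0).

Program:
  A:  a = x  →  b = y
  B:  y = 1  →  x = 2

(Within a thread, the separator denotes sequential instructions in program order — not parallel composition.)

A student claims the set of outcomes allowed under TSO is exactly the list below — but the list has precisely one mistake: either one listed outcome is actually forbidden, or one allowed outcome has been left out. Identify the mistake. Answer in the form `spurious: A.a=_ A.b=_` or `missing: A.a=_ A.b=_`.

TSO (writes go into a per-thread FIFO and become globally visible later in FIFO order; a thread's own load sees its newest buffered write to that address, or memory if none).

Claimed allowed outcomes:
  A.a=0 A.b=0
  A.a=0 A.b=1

outcome vector order: (A.a,A.b)
under TSO → (0,0), (0,1), (2,1)
TSO∖claimed = {(2,1)}

missing: A.a=2 A.b=1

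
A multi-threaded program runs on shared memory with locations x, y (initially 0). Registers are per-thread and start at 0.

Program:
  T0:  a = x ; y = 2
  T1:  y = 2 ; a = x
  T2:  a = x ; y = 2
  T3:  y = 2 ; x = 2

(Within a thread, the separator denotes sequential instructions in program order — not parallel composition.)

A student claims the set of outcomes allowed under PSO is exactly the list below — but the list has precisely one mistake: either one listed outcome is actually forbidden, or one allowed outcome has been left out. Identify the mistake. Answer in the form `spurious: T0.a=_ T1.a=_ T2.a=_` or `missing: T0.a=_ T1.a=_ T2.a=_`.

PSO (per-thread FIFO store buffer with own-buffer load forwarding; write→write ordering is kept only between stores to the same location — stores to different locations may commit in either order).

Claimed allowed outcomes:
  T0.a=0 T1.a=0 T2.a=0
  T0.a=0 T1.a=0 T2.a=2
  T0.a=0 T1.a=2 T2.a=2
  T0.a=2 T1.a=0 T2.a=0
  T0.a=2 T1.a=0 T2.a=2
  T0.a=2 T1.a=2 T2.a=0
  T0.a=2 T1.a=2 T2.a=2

missing: T0.a=0 T1.a=2 T2.a=0

outcome vector order: (T0.a,T1.a,T2.a)
[PSO] allowed = {0/0/0, 0/0/2, 0/2/0, 0/2/2, 2/0/0, 2/0/2, 2/2/0, 2/2/2}
PSO∖claimed = {0/2/0}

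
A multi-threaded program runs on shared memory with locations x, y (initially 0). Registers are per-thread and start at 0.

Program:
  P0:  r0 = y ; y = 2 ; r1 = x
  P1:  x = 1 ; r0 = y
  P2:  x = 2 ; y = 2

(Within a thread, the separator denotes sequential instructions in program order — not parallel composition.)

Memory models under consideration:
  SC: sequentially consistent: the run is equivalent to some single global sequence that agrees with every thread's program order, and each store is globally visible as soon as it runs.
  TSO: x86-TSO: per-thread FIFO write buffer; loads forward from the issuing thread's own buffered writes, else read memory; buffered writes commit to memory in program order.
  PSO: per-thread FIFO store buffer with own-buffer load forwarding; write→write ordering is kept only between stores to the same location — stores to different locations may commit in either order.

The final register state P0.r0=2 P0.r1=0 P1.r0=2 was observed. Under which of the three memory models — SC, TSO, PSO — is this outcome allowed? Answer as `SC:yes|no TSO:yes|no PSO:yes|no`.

outcome vector order: (P0.r0,P0.r1,P1.r0)
[SC] allowed = {002 010 012 020 022 210 212 220 222}
[TSO] allowed = {000 002 010 012 020 022 210 212 220 222}
[PSO] allowed = {000 002 010 012 020 022 200 202 210 212 220 222}
target 202 ∈ {PSO}

SC:no TSO:no PSO:yes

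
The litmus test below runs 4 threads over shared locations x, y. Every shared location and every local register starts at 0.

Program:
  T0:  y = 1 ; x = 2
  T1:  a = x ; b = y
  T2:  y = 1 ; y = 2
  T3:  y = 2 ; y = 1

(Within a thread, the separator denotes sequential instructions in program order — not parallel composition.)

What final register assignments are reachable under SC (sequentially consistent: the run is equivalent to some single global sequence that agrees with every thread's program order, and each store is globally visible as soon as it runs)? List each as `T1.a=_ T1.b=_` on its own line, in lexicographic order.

outcome vector order: (T1.a,T1.b)
|SC outcomes| = 5

T1.a=0 T1.b=0
T1.a=0 T1.b=1
T1.a=0 T1.b=2
T1.a=2 T1.b=1
T1.a=2 T1.b=2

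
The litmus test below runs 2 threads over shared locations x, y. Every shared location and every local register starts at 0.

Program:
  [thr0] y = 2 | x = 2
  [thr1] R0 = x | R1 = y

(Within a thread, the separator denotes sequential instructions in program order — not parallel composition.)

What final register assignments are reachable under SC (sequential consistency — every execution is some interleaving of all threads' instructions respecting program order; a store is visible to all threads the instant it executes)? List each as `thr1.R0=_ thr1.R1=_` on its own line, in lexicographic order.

outcome vector order: (thr1.R0,thr1.R1)
|SC outcomes| = 3

thr1.R0=0 thr1.R1=0
thr1.R0=0 thr1.R1=2
thr1.R0=2 thr1.R1=2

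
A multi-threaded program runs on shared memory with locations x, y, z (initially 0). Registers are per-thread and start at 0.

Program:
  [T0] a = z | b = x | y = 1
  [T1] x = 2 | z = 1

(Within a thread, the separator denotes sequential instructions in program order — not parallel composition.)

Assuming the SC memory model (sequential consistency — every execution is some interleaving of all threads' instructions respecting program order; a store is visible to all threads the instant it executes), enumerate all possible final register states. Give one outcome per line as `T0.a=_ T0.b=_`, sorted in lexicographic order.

outcome vector order: (T0.a,T0.b)
|SC outcomes| = 3

T0.a=0 T0.b=0
T0.a=0 T0.b=2
T0.a=1 T0.b=2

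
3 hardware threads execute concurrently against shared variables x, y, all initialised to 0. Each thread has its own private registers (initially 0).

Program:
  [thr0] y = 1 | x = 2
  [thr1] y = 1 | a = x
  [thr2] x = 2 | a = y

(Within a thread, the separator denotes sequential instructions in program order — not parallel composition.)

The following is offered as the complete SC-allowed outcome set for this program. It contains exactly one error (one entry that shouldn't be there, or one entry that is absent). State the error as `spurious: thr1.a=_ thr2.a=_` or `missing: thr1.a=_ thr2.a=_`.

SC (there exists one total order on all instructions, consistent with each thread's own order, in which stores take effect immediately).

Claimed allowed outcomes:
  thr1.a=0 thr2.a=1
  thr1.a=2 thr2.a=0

outcome vector order: (thr1.a,thr2.a)
under SC → (0,1); (2,0); (2,1)
SC∖claimed = {(2,1)}

missing: thr1.a=2 thr2.a=1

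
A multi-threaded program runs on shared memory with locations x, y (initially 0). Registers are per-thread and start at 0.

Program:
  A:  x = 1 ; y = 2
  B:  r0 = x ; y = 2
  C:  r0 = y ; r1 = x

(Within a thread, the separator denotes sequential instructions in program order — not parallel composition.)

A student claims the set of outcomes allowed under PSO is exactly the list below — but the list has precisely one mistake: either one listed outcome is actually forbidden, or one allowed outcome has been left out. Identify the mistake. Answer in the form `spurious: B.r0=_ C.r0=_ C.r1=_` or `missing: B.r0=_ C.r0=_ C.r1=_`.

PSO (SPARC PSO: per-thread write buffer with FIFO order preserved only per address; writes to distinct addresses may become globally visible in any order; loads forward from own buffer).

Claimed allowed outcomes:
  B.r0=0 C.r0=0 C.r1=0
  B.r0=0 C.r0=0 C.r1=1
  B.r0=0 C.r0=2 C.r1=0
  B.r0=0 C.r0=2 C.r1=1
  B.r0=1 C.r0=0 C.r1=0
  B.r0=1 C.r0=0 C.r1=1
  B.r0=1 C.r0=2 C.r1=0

outcome vector order: (B.r0,C.r0,C.r1)
[PSO] allowed = {000; 001; 020; 021; 100; 101; 120; 121}
PSO∖claimed = {121}

missing: B.r0=1 C.r0=2 C.r1=1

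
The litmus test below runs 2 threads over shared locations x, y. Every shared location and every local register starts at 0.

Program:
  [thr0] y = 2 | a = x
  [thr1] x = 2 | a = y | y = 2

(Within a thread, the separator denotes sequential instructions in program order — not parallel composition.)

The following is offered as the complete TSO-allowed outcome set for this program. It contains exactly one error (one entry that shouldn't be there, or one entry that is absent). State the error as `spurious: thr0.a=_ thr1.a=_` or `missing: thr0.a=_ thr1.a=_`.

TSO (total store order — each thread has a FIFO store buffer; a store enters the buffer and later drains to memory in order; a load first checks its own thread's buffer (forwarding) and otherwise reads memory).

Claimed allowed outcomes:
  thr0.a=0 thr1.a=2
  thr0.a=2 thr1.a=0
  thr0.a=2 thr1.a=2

missing: thr0.a=0 thr1.a=0

outcome vector order: (thr0.a,thr1.a)
[TSO] allowed = {(0,0), (0,2), (2,0), (2,2)}
TSO∖claimed = {(0,0)}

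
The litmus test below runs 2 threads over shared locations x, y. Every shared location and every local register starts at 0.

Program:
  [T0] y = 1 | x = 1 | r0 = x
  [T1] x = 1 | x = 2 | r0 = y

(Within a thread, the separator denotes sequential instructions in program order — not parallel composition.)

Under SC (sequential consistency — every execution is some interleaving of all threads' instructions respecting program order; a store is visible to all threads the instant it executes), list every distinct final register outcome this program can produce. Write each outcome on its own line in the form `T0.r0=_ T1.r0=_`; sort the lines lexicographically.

outcome vector order: (T0.r0,T1.r0)
|SC outcomes| = 3

T0.r0=1 T1.r0=0
T0.r0=1 T1.r0=1
T0.r0=2 T1.r0=1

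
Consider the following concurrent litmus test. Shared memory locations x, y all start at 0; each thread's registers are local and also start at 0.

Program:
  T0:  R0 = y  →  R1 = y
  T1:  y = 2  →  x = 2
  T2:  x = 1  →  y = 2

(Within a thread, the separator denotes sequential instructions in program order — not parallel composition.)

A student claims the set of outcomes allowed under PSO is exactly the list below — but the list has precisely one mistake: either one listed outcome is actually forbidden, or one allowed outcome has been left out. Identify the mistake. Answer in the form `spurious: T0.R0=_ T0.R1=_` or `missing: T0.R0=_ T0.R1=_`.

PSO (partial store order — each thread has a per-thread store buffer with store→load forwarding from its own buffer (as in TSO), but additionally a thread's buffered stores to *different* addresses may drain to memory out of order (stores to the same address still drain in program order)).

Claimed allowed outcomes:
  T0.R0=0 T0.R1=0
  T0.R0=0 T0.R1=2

outcome vector order: (T0.R0,T0.R1)
under PSO → 00 02 22
PSO∖claimed = {22}

missing: T0.R0=2 T0.R1=2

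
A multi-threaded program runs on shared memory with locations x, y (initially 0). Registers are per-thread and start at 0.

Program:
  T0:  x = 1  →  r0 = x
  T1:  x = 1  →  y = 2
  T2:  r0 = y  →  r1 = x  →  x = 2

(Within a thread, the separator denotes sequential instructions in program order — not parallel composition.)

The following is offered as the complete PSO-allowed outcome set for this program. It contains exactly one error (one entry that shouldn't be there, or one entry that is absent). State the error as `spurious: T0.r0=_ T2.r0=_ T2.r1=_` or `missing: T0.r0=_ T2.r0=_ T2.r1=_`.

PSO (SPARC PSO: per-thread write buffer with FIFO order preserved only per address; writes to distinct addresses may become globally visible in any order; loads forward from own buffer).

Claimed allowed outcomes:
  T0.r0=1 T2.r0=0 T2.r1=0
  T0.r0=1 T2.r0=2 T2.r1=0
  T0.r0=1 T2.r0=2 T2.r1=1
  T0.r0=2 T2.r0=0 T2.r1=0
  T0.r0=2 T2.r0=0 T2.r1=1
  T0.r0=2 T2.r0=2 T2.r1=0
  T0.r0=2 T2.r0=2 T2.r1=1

missing: T0.r0=1 T2.r0=0 T2.r1=1

outcome vector order: (T0.r0,T2.r0,T2.r1)
PSO: 8 outcomes — {<1 0 0>, <1 0 1>, <1 2 0>, <1 2 1>, <2 0 0>, <2 0 1>, <2 2 0>, <2 2 1>}
PSO∖claimed = {<1 0 1>}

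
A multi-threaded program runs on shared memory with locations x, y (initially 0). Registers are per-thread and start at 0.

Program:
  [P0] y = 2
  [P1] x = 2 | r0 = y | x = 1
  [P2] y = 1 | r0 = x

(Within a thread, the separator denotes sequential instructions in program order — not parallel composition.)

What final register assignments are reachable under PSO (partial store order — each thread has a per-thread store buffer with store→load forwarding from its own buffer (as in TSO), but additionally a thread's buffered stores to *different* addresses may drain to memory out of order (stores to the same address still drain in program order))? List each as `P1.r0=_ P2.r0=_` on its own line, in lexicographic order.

outcome vector order: (P1.r0,P2.r0)
|PSO outcomes| = 9

P1.r0=0 P2.r0=0
P1.r0=0 P2.r0=1
P1.r0=0 P2.r0=2
P1.r0=1 P2.r0=0
P1.r0=1 P2.r0=1
P1.r0=1 P2.r0=2
P1.r0=2 P2.r0=0
P1.r0=2 P2.r0=1
P1.r0=2 P2.r0=2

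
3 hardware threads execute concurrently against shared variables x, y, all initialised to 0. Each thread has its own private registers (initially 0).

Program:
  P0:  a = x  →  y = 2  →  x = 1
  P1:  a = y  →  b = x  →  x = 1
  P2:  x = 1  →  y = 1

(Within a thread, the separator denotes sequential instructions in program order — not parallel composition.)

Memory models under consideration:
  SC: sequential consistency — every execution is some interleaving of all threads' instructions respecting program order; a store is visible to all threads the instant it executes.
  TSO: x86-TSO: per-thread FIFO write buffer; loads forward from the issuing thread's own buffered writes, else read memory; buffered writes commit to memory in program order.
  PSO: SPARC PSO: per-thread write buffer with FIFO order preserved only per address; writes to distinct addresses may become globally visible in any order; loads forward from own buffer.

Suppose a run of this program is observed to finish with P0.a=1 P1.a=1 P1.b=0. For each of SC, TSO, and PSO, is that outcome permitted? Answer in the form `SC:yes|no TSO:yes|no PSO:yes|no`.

SC:no TSO:no PSO:yes

outcome vector order: (P0.a,P1.a,P1.b)
SC (9): 0/0/0; 0/0/1; 0/1/1; 0/2/0; 0/2/1; 1/0/0; 1/0/1; 1/1/1; 1/2/1
TSO (9): 0/0/0; 0/0/1; 0/1/1; 0/2/0; 0/2/1; 1/0/0; 1/0/1; 1/1/1; 1/2/1
PSO (11): 0/0/0; 0/0/1; 0/1/0; 0/1/1; 0/2/0; 0/2/1; 1/0/0; 1/0/1; 1/1/0; 1/1/1; 1/2/1
target 1/1/0 ∈ {PSO}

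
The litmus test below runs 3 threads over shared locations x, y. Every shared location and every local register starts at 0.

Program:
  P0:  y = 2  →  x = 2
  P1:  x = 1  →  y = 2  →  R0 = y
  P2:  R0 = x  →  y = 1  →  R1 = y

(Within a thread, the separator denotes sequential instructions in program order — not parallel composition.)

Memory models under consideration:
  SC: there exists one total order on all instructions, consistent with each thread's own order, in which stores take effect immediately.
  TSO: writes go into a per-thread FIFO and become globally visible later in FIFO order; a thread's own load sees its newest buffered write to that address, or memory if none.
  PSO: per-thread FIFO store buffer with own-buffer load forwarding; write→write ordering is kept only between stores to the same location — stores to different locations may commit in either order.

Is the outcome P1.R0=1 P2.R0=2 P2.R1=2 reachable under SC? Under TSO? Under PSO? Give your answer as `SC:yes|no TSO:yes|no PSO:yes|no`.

outcome vector order: (P1.R0,P2.R0,P2.R1)
[SC] allowed = {101 102 111 112 121 201 202 211 212 221 222}
[TSO] allowed = {101 102 111 112 121 201 202 211 212 221 222}
[PSO] allowed = {101 102 111 112 121 122 201 202 211 212 221 222}
target 122 ∈ {PSO}

SC:no TSO:no PSO:yes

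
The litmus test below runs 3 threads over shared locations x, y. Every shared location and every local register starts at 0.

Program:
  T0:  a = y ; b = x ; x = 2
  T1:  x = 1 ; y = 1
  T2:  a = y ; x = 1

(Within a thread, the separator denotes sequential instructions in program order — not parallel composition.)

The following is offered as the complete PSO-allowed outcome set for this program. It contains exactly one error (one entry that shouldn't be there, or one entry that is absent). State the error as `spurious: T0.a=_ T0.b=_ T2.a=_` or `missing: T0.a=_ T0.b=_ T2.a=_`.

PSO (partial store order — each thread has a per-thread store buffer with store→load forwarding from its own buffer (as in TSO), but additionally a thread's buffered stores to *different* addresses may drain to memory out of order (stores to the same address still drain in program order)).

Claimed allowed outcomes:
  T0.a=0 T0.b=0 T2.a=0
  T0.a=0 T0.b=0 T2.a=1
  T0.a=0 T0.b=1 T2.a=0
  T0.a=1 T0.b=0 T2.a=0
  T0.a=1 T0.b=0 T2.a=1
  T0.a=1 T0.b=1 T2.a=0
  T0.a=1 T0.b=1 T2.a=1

missing: T0.a=0 T0.b=1 T2.a=1

outcome vector order: (T0.a,T0.b,T2.a)
PSO: 8 outcomes — {<0 0 0>; <0 0 1>; <0 1 0>; <0 1 1>; <1 0 0>; <1 0 1>; <1 1 0>; <1 1 1>}
PSO∖claimed = {<0 1 1>}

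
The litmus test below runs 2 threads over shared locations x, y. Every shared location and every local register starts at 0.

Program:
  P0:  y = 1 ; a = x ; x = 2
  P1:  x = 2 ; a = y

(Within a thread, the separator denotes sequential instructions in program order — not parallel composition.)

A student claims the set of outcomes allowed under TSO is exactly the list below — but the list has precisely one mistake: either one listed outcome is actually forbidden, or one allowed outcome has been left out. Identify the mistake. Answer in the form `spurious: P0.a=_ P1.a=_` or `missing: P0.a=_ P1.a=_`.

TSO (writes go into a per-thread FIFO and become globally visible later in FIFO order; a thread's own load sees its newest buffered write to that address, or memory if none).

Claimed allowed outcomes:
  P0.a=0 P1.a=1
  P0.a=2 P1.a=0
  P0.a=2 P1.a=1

outcome vector order: (P0.a,P1.a)
[TSO] allowed = {00; 01; 20; 21}
TSO∖claimed = {00}

missing: P0.a=0 P1.a=0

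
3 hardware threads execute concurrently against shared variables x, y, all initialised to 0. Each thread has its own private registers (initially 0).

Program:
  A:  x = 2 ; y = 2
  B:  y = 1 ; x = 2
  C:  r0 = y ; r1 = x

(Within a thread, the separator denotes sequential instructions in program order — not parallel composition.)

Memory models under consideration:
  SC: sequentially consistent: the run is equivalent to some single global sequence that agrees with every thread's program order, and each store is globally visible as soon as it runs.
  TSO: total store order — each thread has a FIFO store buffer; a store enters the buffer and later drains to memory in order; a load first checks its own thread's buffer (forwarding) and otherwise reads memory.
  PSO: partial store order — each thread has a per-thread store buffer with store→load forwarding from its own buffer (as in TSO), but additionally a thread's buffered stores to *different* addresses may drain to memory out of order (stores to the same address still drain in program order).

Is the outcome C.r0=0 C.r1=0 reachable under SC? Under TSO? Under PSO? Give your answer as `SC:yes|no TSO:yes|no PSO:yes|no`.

SC:yes TSO:yes PSO:yes

outcome vector order: (C.r0,C.r1)
SC (5): <0 0>, <0 2>, <1 0>, <1 2>, <2 2>
TSO (5): <0 0>, <0 2>, <1 0>, <1 2>, <2 2>
PSO (6): <0 0>, <0 2>, <1 0>, <1 2>, <2 0>, <2 2>
target <0 0> ∈ {SC,TSO,PSO}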